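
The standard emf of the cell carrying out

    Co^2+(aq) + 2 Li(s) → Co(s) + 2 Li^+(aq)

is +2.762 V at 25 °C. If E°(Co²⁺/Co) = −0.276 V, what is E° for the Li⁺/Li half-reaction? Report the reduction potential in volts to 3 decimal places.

In the reaction as written the Co²⁺/Co couple is reduced (cathode) and Li⁺/Li is oxidized (anode), so E°cell = E°(Co²⁺/Co) − E°(Li⁺/Li).
E°(Li⁺/Li) = E°(cathode) − E°cell = −0.276 − (+2.762) = −3.038 V.

−3.038 V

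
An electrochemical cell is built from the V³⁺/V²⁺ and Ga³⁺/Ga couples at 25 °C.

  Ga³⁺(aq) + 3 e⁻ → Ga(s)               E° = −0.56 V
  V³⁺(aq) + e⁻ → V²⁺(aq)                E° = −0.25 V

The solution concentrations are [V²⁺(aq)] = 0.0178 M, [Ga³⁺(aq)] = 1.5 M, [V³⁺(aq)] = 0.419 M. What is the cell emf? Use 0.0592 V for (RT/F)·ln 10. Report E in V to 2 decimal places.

The V³⁺/V²⁺ couple has the more positive E°, so it is the cathode; Ga³⁺/Ga is the anode.
The standard potential is −0.25 − (−0.56) = +0.31 V and the balanced reaction transfers n = 3 electrons.
For the overall reaction 3 V³⁺(aq) + Ga(s) → 3 V²⁺(aq) + Ga³⁺(aq), Q = ([V²⁺(aq)]^3·[Ga³⁺(aq)]) / [V³⁺(aq)]^3 = 0.000115, giving log Q = −3.939.
By the Nernst equation, E = +0.31 − (0.0592/3)·(−3.939) = +0.39 V.

+0.39 V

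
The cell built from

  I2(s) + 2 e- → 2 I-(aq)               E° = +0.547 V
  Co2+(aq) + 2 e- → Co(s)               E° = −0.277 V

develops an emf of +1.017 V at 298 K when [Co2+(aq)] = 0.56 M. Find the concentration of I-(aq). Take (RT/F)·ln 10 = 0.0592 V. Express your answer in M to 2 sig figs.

The I₂/I⁻ couple has the larger reduction potential, so it is the cathode: E°cell = +0.547 − (−0.277) = +0.824 V and n = 2.
From the Nernst equation, log Q = n(E° − E)/0.0592 = 2·(+0.824 − (+1.017))/0.0592 = −6.520.
Balancing electrons gives I2(s) + Co(s) → 2 I-(aq) + Co2+(aq); thus Q = [I-(aq)]^2·[Co2+(aq)].
Solving for the unknown gives log [I-(aq)] = −3.134, so [I-(aq)] ≈ 0.00073 M.

0.00073 M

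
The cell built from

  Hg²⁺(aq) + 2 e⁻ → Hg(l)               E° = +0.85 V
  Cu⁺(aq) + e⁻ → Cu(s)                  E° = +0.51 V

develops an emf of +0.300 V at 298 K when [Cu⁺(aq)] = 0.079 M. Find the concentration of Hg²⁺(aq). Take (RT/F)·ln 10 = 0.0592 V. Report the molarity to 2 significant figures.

Hg²⁺/Hg is the cathode (higher E°); E°cell = +0.85 − (+0.51) = +0.34 V with n = 2.
From the Nernst equation, log Q = n(E° − E)/0.0592 = 2·(+0.34 − (+0.300))/0.0592 = 1.351.
Balancing electrons gives Hg²⁺(aq) + 2 Cu(s) → Hg(l) + 2 Cu⁺(aq); thus Q = [Cu⁺(aq)]^2 / [Hg²⁺(aq)].
Isolating [Hg²⁺(aq)] in Q = 10^{1.351} yields log [Hg²⁺(aq)] = −3.556, i.e. 0.00028 M.

0.00028 M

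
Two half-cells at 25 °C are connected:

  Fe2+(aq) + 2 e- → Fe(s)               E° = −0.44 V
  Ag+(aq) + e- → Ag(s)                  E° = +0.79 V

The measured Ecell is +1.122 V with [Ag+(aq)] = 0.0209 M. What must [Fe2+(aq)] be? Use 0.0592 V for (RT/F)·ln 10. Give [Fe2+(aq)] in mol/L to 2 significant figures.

Ag⁺/Ag is the cathode (higher E°); E°cell = +0.79 − (−0.44) = +1.23 V with n = 2.
Since E = E° − (0.0592/n)·log Q, log Q = n(E° − E)/0.0592 = 3.649.
The balanced reaction is 2 Ag+(aq) + Fe(s) → 2 Ag(s) + Fe2+(aq), so Q = [Fe2+(aq)] / [Ag+(aq)]^2.
Solving for the unknown gives log [Fe2+(aq)] = 0.289, so [Fe2+(aq)] ≈ 1.9 M.

1.9 M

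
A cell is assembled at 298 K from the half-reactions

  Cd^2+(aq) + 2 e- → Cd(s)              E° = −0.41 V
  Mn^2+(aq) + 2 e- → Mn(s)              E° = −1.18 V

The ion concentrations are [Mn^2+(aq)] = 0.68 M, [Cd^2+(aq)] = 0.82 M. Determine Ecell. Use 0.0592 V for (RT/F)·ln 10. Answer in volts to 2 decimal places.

+0.77 V

Cd²⁺/Cd is reduced (cathode, E° = −0.41 V) and Mn²⁺/Mn is oxidized (anode).
E°cell = −0.41 − (−1.18) = +0.77 V, with n = 2 electrons transferred.
Balancing gives Cd^2+(aq) + Mn(s) → Cd(s) + Mn^2+(aq); hence Q = [Mn^2+(aq)] / [Cd^2+(aq)] = 0.829 (log Q = −0.081).
By the Nernst equation, E = +0.77 − (0.0592/2)·(−0.081) = +0.77 V.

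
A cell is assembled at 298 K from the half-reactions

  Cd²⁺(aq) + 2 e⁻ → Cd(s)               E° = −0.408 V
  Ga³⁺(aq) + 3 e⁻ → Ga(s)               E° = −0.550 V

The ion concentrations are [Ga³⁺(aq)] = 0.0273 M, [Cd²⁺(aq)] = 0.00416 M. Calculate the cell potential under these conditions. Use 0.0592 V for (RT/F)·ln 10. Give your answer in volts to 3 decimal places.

+0.102 V

Since E°(Cd²⁺/Cd) > E°(Ga³⁺/Ga), Cd²⁺/Cd serves as the cathode.
The standard potential is −0.408 − (−0.550) = +0.142 V and the balanced reaction transfers n = 6 electrons.
For the overall reaction 3 Cd²⁺(aq) + 2 Ga(s) → 3 Cd(s) + 2 Ga³⁺(aq), Q = [Ga³⁺(aq)]^2 / [Cd²⁺(aq)]^3 = 1.04×10^4, giving log Q = 4.015.
E = E° − (0.0592/n)·log Q = +0.142 − (0.0592/6)(4.015) = +0.102 V.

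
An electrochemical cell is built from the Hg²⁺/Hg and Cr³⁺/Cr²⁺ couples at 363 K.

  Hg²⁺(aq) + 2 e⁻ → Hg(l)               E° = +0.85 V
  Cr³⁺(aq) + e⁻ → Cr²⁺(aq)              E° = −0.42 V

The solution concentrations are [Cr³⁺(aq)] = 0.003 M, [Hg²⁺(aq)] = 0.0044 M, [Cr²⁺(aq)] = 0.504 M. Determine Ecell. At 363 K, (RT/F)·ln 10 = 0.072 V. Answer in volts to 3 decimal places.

The Hg²⁺/Hg couple has the more positive E°, so it is the cathode; Cr³⁺/Cr²⁺ is the anode.
E°cell = +0.85 − (−0.42) = +1.27 V, with n = 2 electrons transferred.
Balancing gives Hg²⁺(aq) + 2 Cr²⁺(aq) → Hg(l) + 2 Cr³⁺(aq); hence Q = [Cr³⁺(aq)]^2 / ([Hg²⁺(aq)]·[Cr²⁺(aq)]^2) = 0.00805 (log Q = −2.094).
By the Nernst equation, E = +1.27 − (0.072/2)·(−2.094) = +1.345 V.

+1.345 V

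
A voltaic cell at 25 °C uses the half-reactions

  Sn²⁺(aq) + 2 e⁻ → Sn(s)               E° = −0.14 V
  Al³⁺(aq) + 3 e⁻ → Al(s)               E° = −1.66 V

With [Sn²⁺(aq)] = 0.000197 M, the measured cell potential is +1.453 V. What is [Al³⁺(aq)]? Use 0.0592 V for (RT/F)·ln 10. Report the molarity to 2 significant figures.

With Sn²⁺/Sn at the cathode and Al³⁺/Al at the anode, E°cell = −0.14 − (−1.66) = +1.52 V (n = 6).
Since E = E° − (0.0592/n)·log Q, log Q = n(E° − E)/0.0592 = 6.791.
For 3 Sn²⁺(aq) + 2 Al(s) → 3 Sn(s) + 2 Al³⁺(aq), the reaction quotient is Q = [Al³⁺(aq)]^2 / [Sn²⁺(aq)]^3.
Solving for the unknown gives log [Al³⁺(aq)] = −2.163, so [Al³⁺(aq)] ≈ 0.0069 M.

0.0069 M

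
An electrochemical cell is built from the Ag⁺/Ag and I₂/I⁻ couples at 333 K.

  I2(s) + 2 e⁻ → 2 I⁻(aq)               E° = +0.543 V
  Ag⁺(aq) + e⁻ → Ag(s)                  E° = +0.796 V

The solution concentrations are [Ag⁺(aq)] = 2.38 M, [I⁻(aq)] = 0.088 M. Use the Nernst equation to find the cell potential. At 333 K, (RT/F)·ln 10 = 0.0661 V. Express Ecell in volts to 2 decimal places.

+0.21 V

Ag⁺/Ag is reduced (cathode, E° = +0.796 V) and I₂/I⁻ is oxidized (anode).
The standard potential is +0.796 − (+0.543) = +0.253 V and the balanced reaction transfers n = 2 electrons.
For the overall reaction 2 Ag⁺(aq) + 2 I⁻(aq) → 2 Ag(s) + I2(s), Q = 1 / ([Ag⁺(aq)]^2·[I⁻(aq)]^2) = 22.8, giving log Q = 1.358.
E = E° − (0.0661/n)·log Q = +0.253 − (0.0661/2)(1.358) = +0.21 V.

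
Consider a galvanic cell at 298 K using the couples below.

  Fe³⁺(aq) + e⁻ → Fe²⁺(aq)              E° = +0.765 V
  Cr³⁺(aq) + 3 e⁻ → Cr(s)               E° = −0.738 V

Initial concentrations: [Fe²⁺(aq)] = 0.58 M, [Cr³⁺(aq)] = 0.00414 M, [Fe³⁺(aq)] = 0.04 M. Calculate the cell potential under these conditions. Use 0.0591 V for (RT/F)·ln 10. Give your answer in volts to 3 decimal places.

Since E°(Fe³⁺/Fe²⁺) > E°(Cr³⁺/Cr), Fe³⁺/Fe²⁺ serves as the cathode.
E°cell = E°cat − E°an = +0.765 − (−0.738) = +1.503 V; n = 3.
The balanced reaction is 3 Fe³⁺(aq) + Cr(s) → 3 Fe²⁺(aq) + Cr³⁺(aq), so Q = ([Fe²⁺(aq)]^3·[Cr³⁺(aq)]) / [Fe³⁺(aq)]^3 = 12.6 and log Q = 1.101.
Applying E = E° − (RT ln10/nF)·log Q gives +1.503 − (0.0591/3)(1.101) = +1.481 V.

+1.481 V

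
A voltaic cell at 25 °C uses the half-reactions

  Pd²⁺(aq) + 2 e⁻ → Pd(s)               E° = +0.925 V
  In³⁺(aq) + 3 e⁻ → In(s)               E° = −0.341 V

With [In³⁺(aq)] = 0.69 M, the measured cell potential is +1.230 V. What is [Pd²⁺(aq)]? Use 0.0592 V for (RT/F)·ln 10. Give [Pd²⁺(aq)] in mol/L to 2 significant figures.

0.047 M

With Pd²⁺/Pd at the cathode and In³⁺/In at the anode, E°cell = +0.925 − (−0.341) = +1.266 V (n = 6).
Since E = E° − (0.0592/n)·log Q, log Q = n(E° − E)/0.0592 = 3.649.
The balanced reaction is 3 Pd²⁺(aq) + 2 In(s) → 3 Pd(s) + 2 In³⁺(aq), so Q = [In³⁺(aq)]^2 / [Pd²⁺(aq)]^3.
Substituting the known concentrations and solving, log [Pd²⁺(aq)] = −1.324 and [Pd²⁺(aq)] = 0.047 M.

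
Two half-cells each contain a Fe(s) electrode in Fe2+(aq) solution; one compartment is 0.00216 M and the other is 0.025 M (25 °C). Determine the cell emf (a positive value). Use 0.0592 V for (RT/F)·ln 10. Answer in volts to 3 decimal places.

For a concentration cell E°cell = 0, since both electrodes use the same couple.
The compartment with the higher Fe2+(aq) concentration (0.025 M) acts as the cathode; ions are reduced there and produced at the dilute (0.00216 M) anode.
With n = 2, Ecell = −(0.0592/2)·log([dilute]/[conc]) = −(0.0592/2)·log(0.00216/0.025) = +0.031 V.

0.031 V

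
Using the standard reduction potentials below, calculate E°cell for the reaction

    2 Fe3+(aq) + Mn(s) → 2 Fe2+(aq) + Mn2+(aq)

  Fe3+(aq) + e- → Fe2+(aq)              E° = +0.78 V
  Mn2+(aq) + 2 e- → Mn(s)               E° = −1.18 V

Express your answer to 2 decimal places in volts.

+1.96 V

In the reaction as written, Fe3+(aq) is reduced (cathode) and Mn2+(aq) is produced by oxidation at the anode.
E°cell = E°(cathode) − E°(anode) = +0.78 − (−1.18) = +1.96 V.
The positive value indicates the reaction is spontaneous as written.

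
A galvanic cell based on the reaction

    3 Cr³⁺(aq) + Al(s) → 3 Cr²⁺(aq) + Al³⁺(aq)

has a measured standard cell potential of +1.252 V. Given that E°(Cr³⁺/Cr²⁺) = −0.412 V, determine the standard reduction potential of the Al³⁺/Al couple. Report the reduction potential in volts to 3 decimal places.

−1.664 V

In the reaction as written the Cr³⁺/Cr²⁺ couple is reduced (cathode) and Al³⁺/Al is oxidized (anode), so E°cell = E°(Cr³⁺/Cr²⁺) − E°(Al³⁺/Al).
E°(Al³⁺/Al) = E°(cathode) − E°cell = −0.412 − (+1.252) = −1.664 V.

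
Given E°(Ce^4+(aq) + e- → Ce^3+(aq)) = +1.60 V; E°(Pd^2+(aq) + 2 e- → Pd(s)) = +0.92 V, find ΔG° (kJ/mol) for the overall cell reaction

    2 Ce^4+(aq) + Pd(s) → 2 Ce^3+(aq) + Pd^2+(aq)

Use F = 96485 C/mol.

−131 kJ/mol

In the reaction as written Ce^4+(aq) is reduced, so the Ce⁴⁺/Ce³⁺ couple is the cathode and Pd²⁺/Pd is the anode.
E°cell = +1.60 − (+0.92) = +0.68 V; balancing electrons gives n = 2.
ΔG° = −nFE°cell = −(2)(96485)(+0.68) J/mol = −131 kJ/mol.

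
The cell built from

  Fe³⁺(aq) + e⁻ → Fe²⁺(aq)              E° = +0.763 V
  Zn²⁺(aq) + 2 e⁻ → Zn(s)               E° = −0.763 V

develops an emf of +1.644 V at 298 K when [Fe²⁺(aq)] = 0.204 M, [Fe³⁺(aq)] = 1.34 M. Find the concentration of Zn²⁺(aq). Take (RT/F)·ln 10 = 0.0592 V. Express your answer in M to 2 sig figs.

Fe³⁺/Fe²⁺ is the cathode (higher E°); E°cell = +0.763 − (−0.763) = +1.526 V with n = 2.
From the Nernst equation, log Q = n(E° − E)/0.0592 = 2·(+1.526 − (+1.644))/0.0592 = −3.986.
Balancing electrons gives 2 Fe³⁺(aq) + Zn(s) → 2 Fe²⁺(aq) + Zn²⁺(aq); thus Q = ([Fe²⁺(aq)]^2·[Zn²⁺(aq)]) / [Fe³⁺(aq)]^2.
Substituting the known concentrations and solving, log [Zn²⁺(aq)] = −2.351 and [Zn²⁺(aq)] = 0.0045 M.

0.0045 M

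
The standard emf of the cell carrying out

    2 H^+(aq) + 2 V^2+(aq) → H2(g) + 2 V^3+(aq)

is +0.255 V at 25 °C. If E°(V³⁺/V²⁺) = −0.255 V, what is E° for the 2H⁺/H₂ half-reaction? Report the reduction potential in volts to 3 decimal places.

+0.000 V

In the reaction as written the 2H⁺/H₂ couple is reduced (cathode) and V³⁺/V²⁺ is oxidized (anode), so E°cell = E°(2H⁺/H₂) − E°(V³⁺/V²⁺).
E°(2H⁺/H₂) = E°cell + E°(anode) = +0.255 + (−0.255) = +0.000 V.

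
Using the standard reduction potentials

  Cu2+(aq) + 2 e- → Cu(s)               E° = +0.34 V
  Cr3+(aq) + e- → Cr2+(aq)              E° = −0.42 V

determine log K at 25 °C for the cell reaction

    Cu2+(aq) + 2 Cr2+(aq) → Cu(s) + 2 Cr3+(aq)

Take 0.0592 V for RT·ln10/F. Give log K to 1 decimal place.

log K = 25.7

The Cu²⁺/Cu couple is reduced (cathode); E°cell = +0.34 − (−0.42) = +0.76 V with n = 2.
At equilibrium E = 0, so log K = nE°cell / 0.0592 = (2)(+0.76) / 0.0592 = 25.7.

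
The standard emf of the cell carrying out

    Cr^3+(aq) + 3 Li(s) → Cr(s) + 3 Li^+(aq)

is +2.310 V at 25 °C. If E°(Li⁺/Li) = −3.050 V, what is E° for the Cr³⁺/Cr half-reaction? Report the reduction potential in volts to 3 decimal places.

In the reaction as written the Cr³⁺/Cr couple is reduced (cathode) and Li⁺/Li is oxidized (anode), so E°cell = E°(Cr³⁺/Cr) − E°(Li⁺/Li).
E°(Cr³⁺/Cr) = E°cell + E°(anode) = +2.310 + (−3.050) = −0.740 V.

−0.740 V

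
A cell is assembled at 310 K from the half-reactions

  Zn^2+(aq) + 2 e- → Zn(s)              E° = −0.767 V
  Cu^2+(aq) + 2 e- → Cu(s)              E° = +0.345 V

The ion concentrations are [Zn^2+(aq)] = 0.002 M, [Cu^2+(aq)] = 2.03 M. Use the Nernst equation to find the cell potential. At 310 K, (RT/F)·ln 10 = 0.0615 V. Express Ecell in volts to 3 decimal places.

+1.204 V

Cu²⁺/Cu is reduced (cathode, E° = +0.345 V) and Zn²⁺/Zn is oxidized (anode).
E°cell = E°cat − E°an = +0.345 − (−0.767) = +1.112 V; n = 2.
Balancing gives Cu^2+(aq) + Zn(s) → Cu(s) + Zn^2+(aq); hence Q = [Zn^2+(aq)] / [Cu^2+(aq)] = 0.000985 (log Q = −3.006).
By the Nernst equation, E = +1.112 − (0.0615/2)·(−3.006) = +1.204 V.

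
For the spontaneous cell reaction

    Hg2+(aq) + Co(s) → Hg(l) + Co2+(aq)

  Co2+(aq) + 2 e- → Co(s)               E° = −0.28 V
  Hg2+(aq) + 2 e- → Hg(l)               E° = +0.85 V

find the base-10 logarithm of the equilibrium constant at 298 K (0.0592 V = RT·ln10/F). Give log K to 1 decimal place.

The Hg²⁺/Hg couple is reduced (cathode); E°cell = +0.85 − (−0.28) = +1.13 V with n = 2.
At equilibrium E = 0, so log K = nE°cell / 0.0592 = (2)(+1.13) / 0.0592 = 38.2.

log K = 38.2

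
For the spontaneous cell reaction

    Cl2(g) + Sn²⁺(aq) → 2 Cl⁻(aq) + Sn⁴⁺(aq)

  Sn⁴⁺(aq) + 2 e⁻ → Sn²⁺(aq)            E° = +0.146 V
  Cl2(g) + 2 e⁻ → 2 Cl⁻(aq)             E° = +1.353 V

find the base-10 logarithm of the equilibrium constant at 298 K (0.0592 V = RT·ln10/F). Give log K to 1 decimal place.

log K = 40.8

The Cl₂/Cl⁻ couple is reduced (cathode); E°cell = +1.353 − (+0.146) = +1.207 V with n = 2.
At equilibrium E = 0, so log K = nE°cell / 0.0592 = (2)(+1.207) / 0.0592 = 40.8.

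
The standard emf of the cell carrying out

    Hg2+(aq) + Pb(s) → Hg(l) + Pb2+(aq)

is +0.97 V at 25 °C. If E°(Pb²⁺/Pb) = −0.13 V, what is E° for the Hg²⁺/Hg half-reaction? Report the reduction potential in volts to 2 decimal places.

In the reaction as written the Hg²⁺/Hg couple is reduced (cathode) and Pb²⁺/Pb is oxidized (anode), so E°cell = E°(Hg²⁺/Hg) − E°(Pb²⁺/Pb).
E°(Hg²⁺/Hg) = E°cell + E°(anode) = +0.97 + (−0.13) = +0.84 V.

+0.84 V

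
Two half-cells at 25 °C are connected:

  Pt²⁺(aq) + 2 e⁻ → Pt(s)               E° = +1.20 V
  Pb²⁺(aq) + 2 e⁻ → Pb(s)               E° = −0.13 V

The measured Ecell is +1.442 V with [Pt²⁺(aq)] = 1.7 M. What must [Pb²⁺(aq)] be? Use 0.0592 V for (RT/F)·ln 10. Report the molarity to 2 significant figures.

With Pt²⁺/Pt at the cathode and Pb²⁺/Pb at the anode, E°cell = +1.20 − (−0.13) = +1.33 V (n = 2).
Since E = E° − (0.0592/n)·log Q, log Q = n(E° − E)/0.0592 = −3.784.
The balanced reaction is Pt²⁺(aq) + Pb(s) → Pt(s) + Pb²⁺(aq), so Q = [Pb²⁺(aq)] / [Pt²⁺(aq)].
Solving for the unknown gives log [Pb²⁺(aq)] = −3.554, so [Pb²⁺(aq)] ≈ 0.00028 M.

0.00028 M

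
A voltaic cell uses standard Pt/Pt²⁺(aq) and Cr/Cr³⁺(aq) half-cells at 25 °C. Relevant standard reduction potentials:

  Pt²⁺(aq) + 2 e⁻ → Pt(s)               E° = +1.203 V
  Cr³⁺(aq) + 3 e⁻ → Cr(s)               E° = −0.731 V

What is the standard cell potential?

+1.934 V

Of the two couples in this cell, the one with the more positive reduction potential is reduced at the cathode: here that is Pt²⁺/Pt (+1.203 V); Cr³⁺/Cr (−0.731 V) is the anode.
E°cell = E°(cathode) − E°(anode) = +1.203 − (−0.731) = +1.934 V.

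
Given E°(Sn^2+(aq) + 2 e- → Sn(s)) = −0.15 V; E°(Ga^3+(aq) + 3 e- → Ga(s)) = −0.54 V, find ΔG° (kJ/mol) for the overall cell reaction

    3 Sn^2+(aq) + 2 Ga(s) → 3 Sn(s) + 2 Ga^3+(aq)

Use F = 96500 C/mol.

−226 kJ/mol

In the reaction as written Sn^2+(aq) is reduced, so the Sn²⁺/Sn couple is the cathode and Ga³⁺/Ga is the anode.
E°cell = −0.15 − (−0.54) = +0.39 V; balancing electrons gives n = 6.
ΔG° = −nFE°cell = −(6)(96500)(+0.39) J/mol = −226 kJ/mol.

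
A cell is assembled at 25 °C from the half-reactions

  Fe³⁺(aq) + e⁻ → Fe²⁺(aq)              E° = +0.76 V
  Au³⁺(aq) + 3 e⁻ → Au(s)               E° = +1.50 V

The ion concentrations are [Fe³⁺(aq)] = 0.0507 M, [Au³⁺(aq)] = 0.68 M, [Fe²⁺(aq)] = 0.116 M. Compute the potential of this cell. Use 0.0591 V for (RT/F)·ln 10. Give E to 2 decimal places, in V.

The Au³⁺/Au couple has the more positive E°, so it is the cathode; Fe³⁺/Fe²⁺ is the anode.
E°cell = +1.50 − (+0.76) = +0.74 V, with n = 3 electrons transferred.
The balanced reaction is Au³⁺(aq) + 3 Fe²⁺(aq) → Au(s) + 3 Fe³⁺(aq), so Q = [Fe³⁺(aq)]^3 / ([Au³⁺(aq)]·[Fe²⁺(aq)]^3) = 0.123 and log Q = −0.911.
By the Nernst equation, E = +0.74 − (0.0591/3)·(−0.911) = +0.76 V.

+0.76 V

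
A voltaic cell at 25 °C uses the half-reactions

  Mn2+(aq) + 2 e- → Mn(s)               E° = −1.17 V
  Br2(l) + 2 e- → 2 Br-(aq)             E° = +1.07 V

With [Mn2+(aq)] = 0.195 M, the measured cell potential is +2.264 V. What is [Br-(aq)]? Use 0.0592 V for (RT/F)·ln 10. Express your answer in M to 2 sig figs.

0.89 M

The Br₂/Br⁻ couple has the larger reduction potential, so it is the cathode: E°cell = +1.07 − (−1.17) = +2.24 V and n = 2.
Rearranging E = E° − (0.0592/n)·log Q gives log Q = 2(+2.24 − (+2.264))/0.0592 = −0.811.
For Br2(l) + Mn(s) → 2 Br-(aq) + Mn2+(aq), the reaction quotient is Q = [Br-(aq)]^2·[Mn2+(aq)].
Solving for the unknown gives log [Br-(aq)] = −0.051, so [Br-(aq)] ≈ 0.89 M.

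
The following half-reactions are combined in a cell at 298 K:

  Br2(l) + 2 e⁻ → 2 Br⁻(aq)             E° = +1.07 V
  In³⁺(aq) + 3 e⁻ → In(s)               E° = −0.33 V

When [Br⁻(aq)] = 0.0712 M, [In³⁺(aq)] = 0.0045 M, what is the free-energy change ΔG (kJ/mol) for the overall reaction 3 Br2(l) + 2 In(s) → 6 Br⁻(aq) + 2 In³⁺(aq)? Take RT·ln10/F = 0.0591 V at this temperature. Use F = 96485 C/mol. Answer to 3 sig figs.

The standard cell potential is +1.07 − (−0.33) = +1.40 V, with n = 6 electrons in the balanced equation.
Q = [Br⁻(aq)]^6·[In³⁺(aq)]^2 = 2.64×10^−12, so log Q = −11.579 and E = +1.40 − (0.0591/6)(−11.579) = +1.5141 V.
Then ΔG = −nFE = −6 × 96485 × +1.5141 J/mol = −877 kJ/mol.

−877 kJ/mol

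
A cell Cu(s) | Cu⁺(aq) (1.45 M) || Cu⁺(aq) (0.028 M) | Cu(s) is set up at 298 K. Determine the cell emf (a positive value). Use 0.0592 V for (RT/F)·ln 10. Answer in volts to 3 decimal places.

0.101 V

For a concentration cell E°cell = 0, since both electrodes use the same couple.
The compartment with the higher Cu⁺(aq) concentration (1.45 M) acts as the cathode; ions are reduced there and produced at the dilute (0.028 M) anode.
With n = 1, Ecell = −(0.0592/1)·log([dilute]/[conc]) = −(0.0592/1)·log(0.028/1.45) = +0.101 V.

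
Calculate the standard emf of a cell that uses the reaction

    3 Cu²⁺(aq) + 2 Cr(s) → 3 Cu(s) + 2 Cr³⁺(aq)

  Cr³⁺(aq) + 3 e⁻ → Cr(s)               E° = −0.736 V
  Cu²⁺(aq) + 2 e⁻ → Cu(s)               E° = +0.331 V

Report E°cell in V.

Cu²⁺(aq) gains electrons, so the Cu²⁺/Cu couple is the cathode; the Cr³⁺/Cr couple is the anode.
E°cell = E°(cathode) − E°(anode) = +0.331 − (−0.736) = +1.067 V.

+1.067 V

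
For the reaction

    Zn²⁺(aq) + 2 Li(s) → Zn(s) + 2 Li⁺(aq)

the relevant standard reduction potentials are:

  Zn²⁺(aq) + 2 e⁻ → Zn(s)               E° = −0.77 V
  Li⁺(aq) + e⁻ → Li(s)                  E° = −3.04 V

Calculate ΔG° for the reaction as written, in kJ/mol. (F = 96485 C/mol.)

In the reaction as written Zn²⁺(aq) is reduced, so the Zn²⁺/Zn couple is the cathode and Li⁺/Li is the anode.
E°cell = −0.77 − (−3.04) = +2.27 V; balancing electrons gives n = 2.
ΔG° = −nFE°cell = −(2)(96485)(+2.27) J/mol = −438 kJ/mol.

−438 kJ/mol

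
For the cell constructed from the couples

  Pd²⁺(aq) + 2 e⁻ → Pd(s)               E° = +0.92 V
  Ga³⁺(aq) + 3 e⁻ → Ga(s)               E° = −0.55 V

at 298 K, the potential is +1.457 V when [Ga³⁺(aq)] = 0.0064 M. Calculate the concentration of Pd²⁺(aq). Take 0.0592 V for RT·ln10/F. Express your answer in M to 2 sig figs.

With Pd²⁺/Pd at the cathode and Ga³⁺/Ga at the anode, E°cell = +0.92 − (−0.55) = +1.47 V (n = 6).
From the Nernst equation, log Q = n(E° − E)/0.0592 = 6·(+1.47 − (+1.457))/0.0592 = 1.318.
The balanced reaction is 3 Pd²⁺(aq) + 2 Ga(s) → 3 Pd(s) + 2 Ga³⁺(aq), so Q = [Ga³⁺(aq)]^2 / [Pd²⁺(aq)]^3.
Isolating [Pd²⁺(aq)] in Q = 10^{1.318} yields log [Pd²⁺(aq)] = −1.902, i.e. 0.013 M.

0.013 M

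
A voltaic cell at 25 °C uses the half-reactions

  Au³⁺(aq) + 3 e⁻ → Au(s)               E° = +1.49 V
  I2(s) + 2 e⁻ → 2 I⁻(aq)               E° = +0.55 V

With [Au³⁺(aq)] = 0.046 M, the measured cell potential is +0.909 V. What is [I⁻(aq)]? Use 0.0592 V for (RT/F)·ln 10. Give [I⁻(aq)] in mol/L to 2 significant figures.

The Au³⁺/Au couple has the larger reduction potential, so it is the cathode: E°cell = +1.49 − (+0.55) = +0.94 V and n = 6.
From the Nernst equation, log Q = n(E° − E)/0.0592 = 6·(+0.94 − (+0.909))/0.0592 = 3.142.
For 2 Au³⁺(aq) + 6 I⁻(aq) → 2 Au(s) + 3 I2(s), the reaction quotient is Q = 1 / ([Au³⁺(aq)]^2·[I⁻(aq)]^6).
Isolating [I⁻(aq)] in Q = 10^{3.142} yields log [I⁻(aq)] = −0.078, i.e. 0.84 M.

0.84 M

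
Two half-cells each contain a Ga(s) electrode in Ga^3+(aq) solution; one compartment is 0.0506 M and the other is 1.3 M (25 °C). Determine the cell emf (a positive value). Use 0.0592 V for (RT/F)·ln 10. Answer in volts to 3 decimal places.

0.028 V

For a concentration cell E°cell = 0, since both electrodes use the same couple.
The compartment with the higher Ga^3+(aq) concentration (1.3 M) acts as the cathode; ions are reduced there and produced at the dilute (0.0506 M) anode.
With n = 3, Ecell = −(0.0592/3)·log([dilute]/[conc]) = −(0.0592/3)·log(0.0506/1.3) = +0.028 V.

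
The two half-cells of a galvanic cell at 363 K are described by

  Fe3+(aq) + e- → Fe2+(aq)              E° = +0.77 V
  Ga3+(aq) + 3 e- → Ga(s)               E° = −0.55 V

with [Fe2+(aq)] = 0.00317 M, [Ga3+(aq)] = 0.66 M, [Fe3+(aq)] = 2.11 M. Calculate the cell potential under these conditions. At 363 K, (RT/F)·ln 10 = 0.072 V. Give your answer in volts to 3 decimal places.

+1.528 V

Fe³⁺/Fe²⁺ is reduced (cathode, E° = +0.77 V) and Ga³⁺/Ga is oxidized (anode).
E°cell = E°cat − E°an = +0.77 − (−0.55) = +1.32 V; n = 3.
Balancing gives 3 Fe3+(aq) + Ga(s) → 3 Fe2+(aq) + Ga3+(aq); hence Q = ([Fe2+(aq)]^3·[Ga3+(aq)]) / [Fe3+(aq)]^3 = 2.24×10^−9 (log Q = −8.650).
E = E° − (0.072/n)·log Q = +1.32 − (0.072/3)(−8.650) = +1.528 V.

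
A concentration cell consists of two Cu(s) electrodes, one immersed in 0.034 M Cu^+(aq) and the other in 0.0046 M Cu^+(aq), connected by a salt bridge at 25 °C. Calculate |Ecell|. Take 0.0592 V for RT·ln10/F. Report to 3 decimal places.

For a concentration cell E°cell = 0, since both electrodes use the same couple.
The compartment with the higher Cu^+(aq) concentration (0.034 M) acts as the cathode; ions are reduced there and produced at the dilute (0.0046 M) anode.
With n = 1, Ecell = −(0.0592/1)·log([dilute]/[conc]) = −(0.0592/1)·log(0.0046/0.034) = +0.051 V.

0.051 V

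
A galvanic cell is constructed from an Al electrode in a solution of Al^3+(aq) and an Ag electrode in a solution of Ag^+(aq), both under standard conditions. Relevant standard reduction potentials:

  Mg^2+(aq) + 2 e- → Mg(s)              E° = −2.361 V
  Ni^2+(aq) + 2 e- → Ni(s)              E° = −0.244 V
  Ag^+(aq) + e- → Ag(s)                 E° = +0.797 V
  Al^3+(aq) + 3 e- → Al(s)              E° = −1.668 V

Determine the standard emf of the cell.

Of the two couples in this cell, the one with the more positive reduction potential is reduced at the cathode: here that is Ag⁺/Ag (+0.797 V); Al³⁺/Al (−1.668 V) is the anode.
E°cell = E°(cathode) − E°(anode) = +0.797 − (−1.668) = +2.465 V.

+2.465 V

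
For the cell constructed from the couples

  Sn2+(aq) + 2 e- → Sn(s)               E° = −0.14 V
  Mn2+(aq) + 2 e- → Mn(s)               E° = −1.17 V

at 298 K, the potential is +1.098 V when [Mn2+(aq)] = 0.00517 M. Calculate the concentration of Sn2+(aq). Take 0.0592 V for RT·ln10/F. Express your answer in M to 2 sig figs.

1.0 M

Sn²⁺/Sn is the cathode (higher E°); E°cell = −0.14 − (−1.17) = +1.03 V with n = 2.
From the Nernst equation, log Q = n(E° − E)/0.0592 = 2·(+1.03 − (+1.098))/0.0592 = −2.297.
The balanced reaction is Sn2+(aq) + Mn(s) → Sn(s) + Mn2+(aq), so Q = [Mn2+(aq)] / [Sn2+(aq)].
Solving for the unknown gives log [Sn2+(aq)] = 0.010, so [Sn2+(aq)] ≈ 1.0 M.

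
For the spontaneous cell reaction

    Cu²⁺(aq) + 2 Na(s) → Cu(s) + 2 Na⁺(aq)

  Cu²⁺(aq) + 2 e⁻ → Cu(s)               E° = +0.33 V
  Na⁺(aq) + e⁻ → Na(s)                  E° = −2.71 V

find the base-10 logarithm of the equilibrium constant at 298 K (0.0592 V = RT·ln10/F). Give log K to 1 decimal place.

The Cu²⁺/Cu couple is reduced (cathode); E°cell = +0.33 − (−2.71) = +3.04 V with n = 2.
At equilibrium E = 0, so log K = nE°cell / 0.0592 = (2)(+3.04) / 0.0592 = 102.7.

log K = 102.7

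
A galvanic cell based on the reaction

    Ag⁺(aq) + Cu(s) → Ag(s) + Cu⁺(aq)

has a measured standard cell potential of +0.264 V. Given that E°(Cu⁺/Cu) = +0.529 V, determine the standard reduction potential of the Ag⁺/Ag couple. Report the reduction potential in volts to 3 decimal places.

+0.793 V

In the reaction as written the Ag⁺/Ag couple is reduced (cathode) and Cu⁺/Cu is oxidized (anode), so E°cell = E°(Ag⁺/Ag) − E°(Cu⁺/Cu).
E°(Ag⁺/Ag) = E°cell + E°(anode) = +0.264 + (+0.529) = +0.793 V.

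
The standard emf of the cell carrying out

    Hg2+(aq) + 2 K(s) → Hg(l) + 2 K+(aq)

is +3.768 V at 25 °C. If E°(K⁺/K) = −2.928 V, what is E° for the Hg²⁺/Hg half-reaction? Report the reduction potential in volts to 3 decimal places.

In the reaction as written the Hg²⁺/Hg couple is reduced (cathode) and K⁺/K is oxidized (anode), so E°cell = E°(Hg²⁺/Hg) − E°(K⁺/K).
E°(Hg²⁺/Hg) = E°cell + E°(anode) = +3.768 + (−2.928) = +0.840 V.

+0.840 V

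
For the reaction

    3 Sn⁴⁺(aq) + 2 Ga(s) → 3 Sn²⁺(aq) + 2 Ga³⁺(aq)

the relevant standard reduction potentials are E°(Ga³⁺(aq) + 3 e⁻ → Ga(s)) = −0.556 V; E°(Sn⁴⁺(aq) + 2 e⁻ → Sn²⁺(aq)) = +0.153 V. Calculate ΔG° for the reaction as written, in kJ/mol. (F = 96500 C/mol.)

−411 kJ/mol

In the reaction as written Sn⁴⁺(aq) is reduced, so the Sn⁴⁺/Sn²⁺ couple is the cathode and Ga³⁺/Ga is the anode.
E°cell = +0.153 − (−0.556) = +0.709 V; balancing electrons gives n = 6.
ΔG° = −nFE°cell = −(6)(96500)(+0.709) J/mol = −411 kJ/mol.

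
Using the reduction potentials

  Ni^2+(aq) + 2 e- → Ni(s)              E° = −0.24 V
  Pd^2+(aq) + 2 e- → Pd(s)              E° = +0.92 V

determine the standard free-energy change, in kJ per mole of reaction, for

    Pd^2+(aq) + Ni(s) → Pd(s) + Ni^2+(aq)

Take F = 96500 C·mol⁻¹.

In the reaction as written Pd^2+(aq) is reduced, so the Pd²⁺/Pd couple is the cathode and Ni²⁺/Ni is the anode.
E°cell = +0.92 − (−0.24) = +1.16 V; balancing electrons gives n = 2.
ΔG° = −nFE°cell = −(2)(96500)(+1.16) J/mol = −224 kJ/mol.

−224 kJ/mol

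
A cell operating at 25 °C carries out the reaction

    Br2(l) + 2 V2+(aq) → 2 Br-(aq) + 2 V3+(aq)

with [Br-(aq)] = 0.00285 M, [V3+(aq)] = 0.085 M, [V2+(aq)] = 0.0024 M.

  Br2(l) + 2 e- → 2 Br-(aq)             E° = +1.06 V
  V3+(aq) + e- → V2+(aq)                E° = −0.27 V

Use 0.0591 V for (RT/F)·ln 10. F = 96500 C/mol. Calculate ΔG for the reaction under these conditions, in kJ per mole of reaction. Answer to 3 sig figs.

The standard cell potential is +1.06 − (−0.27) = +1.33 V, with n = 2 electrons in the balanced equation.
Here Q = ([Br-(aq)]^2·[V3+(aq)]^2) / [V2+(aq)]^2 = 0.0102 (log Q = −1.992), giving E = +1.33 − (0.0591/2)·(−1.992) = +1.3889 V.
Finally ΔG = −nFE = −(2)(96500 C/mol)(+1.3889 V) = −268 kJ/mol.

−268 kJ/mol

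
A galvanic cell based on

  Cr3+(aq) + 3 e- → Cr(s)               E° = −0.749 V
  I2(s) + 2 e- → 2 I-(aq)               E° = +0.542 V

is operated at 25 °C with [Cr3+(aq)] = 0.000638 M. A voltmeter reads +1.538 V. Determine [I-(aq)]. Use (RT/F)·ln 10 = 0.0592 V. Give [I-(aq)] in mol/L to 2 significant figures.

The I₂/I⁻ couple has the larger reduction potential, so it is the cathode: E°cell = +0.542 − (−0.749) = +1.291 V and n = 6.
Since E = E° − (0.0592/n)·log Q, log Q = n(E° − E)/0.0592 = −25.034.
Balancing electrons gives 3 I2(s) + 2 Cr(s) → 6 I-(aq) + 2 Cr3+(aq); thus Q = [I-(aq)]^6·[Cr3+(aq)]^2.
Substituting the known concentrations and solving, log [I-(aq)] = −3.107 and [I-(aq)] = 0.00078 M.

0.00078 M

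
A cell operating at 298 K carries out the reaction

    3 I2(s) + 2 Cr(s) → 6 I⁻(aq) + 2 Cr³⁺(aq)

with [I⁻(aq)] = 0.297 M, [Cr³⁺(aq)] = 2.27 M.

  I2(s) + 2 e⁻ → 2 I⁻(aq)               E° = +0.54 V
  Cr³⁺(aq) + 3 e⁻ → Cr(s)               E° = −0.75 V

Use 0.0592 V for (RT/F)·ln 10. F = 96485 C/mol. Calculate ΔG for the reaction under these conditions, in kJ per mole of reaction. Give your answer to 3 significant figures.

−761 kJ/mol

The standard cell potential is +0.54 − (−0.75) = +1.29 V, with n = 6 electrons in the balanced equation.
Q = [I⁻(aq)]^6·[Cr³⁺(aq)]^2 = 0.00354, so log Q = −2.451 and E = +1.29 − (0.0592/6)(−2.451) = +1.3142 V.
Then ΔG = −nFE = −6 × 96485 × +1.3142 J/mol = −761 kJ/mol.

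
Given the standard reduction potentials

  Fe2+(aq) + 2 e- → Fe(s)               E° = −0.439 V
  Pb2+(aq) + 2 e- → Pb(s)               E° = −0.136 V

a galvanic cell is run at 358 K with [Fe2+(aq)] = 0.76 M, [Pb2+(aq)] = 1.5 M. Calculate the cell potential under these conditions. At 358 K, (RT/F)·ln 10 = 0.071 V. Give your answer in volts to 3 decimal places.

Since E°(Pb²⁺/Pb) > E°(Fe²⁺/Fe), Pb²⁺/Pb serves as the cathode.
E°cell = E°cat − E°an = −0.136 − (−0.439) = +0.303 V; n = 2.
For the overall reaction Pb2+(aq) + Fe(s) → Pb(s) + Fe2+(aq), Q = [Fe2+(aq)] / [Pb2+(aq)] = 0.507, giving log Q = −0.295.
Applying E = E° − (RT ln10/nF)·log Q gives +0.303 − (0.071/2)(−0.295) = +0.313 V.

+0.313 V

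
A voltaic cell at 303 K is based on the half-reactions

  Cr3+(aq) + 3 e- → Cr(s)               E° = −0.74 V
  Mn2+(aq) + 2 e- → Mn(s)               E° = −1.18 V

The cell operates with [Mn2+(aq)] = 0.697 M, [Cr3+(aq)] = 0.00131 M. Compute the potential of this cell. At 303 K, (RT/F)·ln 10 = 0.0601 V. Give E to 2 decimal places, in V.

Since E°(Cr³⁺/Cr) > E°(Mn²⁺/Mn), Cr³⁺/Cr serves as the cathode.
E°cell = E°cat − E°an = −0.74 − (−1.18) = +0.44 V; n = 6.
For the overall reaction 2 Cr3+(aq) + 3 Mn(s) → 2 Cr(s) + 3 Mn2+(aq), Q = [Mn2+(aq)]^3 / [Cr3+(aq)]^2 = 1.97×10^5, giving log Q = 5.295.
By the Nernst equation, E = +0.44 − (0.0601/6)·(5.295) = +0.39 V.

+0.39 V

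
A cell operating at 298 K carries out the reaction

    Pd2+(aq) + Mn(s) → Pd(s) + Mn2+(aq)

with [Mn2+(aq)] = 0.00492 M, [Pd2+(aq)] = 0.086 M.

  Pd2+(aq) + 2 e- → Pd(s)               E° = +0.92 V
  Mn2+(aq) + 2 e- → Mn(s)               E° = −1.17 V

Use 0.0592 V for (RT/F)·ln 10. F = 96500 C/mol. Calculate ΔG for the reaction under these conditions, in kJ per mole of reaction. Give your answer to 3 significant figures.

−410 kJ/mol

With Pd²⁺/Pd reduced at the cathode, E°cell = +0.92 − (−1.17) = +2.09 V and n = 2.
The reaction quotient is [Mn2+(aq)] / [Pd2+(aq)] = 0.0572; by Nernst, E = +2.09 − (0.0592/2)(−1.243) = +2.1268 V.
ΔG = −nFE = −(2)(96500)(+2.1268) J/mol = −410 kJ/mol.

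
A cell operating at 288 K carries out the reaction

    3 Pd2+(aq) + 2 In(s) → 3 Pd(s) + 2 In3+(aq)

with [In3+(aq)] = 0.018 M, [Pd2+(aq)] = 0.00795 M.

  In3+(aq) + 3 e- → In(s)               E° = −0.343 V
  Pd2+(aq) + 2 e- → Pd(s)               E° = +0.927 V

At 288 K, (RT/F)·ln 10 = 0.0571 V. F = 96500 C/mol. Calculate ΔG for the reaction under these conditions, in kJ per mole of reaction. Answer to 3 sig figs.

The standard cell potential is +0.927 − (−0.343) = +1.270 V, with n = 6 electrons in the balanced equation.
Q = [In3+(aq)]^2 / [Pd2+(aq)]^3 = 645, so log Q = 2.809 and E = +1.270 − (0.0571/6)(2.809) = +1.2433 V.
ΔG = −nFE = −(6)(96500)(+1.2433) J/mol = −720 kJ/mol.

−720 kJ/mol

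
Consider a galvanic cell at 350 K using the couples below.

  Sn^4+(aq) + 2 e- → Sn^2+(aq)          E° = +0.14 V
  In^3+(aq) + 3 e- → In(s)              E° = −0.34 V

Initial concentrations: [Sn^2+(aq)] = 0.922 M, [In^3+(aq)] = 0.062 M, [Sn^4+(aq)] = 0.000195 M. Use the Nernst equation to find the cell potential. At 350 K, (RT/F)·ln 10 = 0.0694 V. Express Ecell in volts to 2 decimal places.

Since E°(Sn⁴⁺/Sn²⁺) > E°(In³⁺/In), Sn⁴⁺/Sn²⁺ serves as the cathode.
E°cell = E°cat − E°an = +0.14 − (−0.34) = +0.48 V; n = 6.
Balancing gives 3 Sn^4+(aq) + 2 In(s) → 3 Sn^2+(aq) + 2 In^3+(aq); hence Q = ([Sn^2+(aq)]^3·[In^3+(aq)]^2) / [Sn^4+(aq)]^3 = 4.06×10^8 (log Q = 8.609).
E = E° − (0.0694/n)·log Q = +0.48 − (0.0694/6)(8.609) = +0.38 V.

+0.38 V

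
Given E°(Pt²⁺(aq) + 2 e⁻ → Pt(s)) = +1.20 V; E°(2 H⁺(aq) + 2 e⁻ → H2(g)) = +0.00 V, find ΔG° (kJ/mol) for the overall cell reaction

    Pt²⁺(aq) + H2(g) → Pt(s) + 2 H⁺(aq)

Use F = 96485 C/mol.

−232 kJ/mol

In the reaction as written Pt²⁺(aq) is reduced, so the Pt²⁺/Pt couple is the cathode and 2H⁺/H₂ is the anode.
E°cell = +1.20 − (+0.00) = +1.20 V; balancing electrons gives n = 2.
ΔG° = −nFE°cell = −(2)(96485)(+1.20) J/mol = −232 kJ/mol.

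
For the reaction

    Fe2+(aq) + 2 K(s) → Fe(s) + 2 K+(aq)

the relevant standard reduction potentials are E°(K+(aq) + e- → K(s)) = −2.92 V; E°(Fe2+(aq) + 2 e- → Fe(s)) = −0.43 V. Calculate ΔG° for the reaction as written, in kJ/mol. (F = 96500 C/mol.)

In the reaction as written Fe2+(aq) is reduced, so the Fe²⁺/Fe couple is the cathode and K⁺/K is the anode.
E°cell = −0.43 − (−2.92) = +2.49 V; balancing electrons gives n = 2.
ΔG° = −nFE°cell = −(2)(96500)(+2.49) J/mol = −481 kJ/mol.

−481 kJ/mol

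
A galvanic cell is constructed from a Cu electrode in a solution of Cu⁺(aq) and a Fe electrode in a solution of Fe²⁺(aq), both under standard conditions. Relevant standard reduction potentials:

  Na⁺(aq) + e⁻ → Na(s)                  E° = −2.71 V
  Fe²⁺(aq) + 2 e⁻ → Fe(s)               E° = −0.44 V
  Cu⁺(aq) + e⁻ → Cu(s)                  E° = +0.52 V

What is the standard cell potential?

+0.96 V

The Cu⁺/Cu couple has the higher E°, so Cu ion is reduced (cathode) and Fe is oxidized (anode).
E°cell = E°(cathode) − E°(anode) = +0.52 − (−0.44) = +0.96 V.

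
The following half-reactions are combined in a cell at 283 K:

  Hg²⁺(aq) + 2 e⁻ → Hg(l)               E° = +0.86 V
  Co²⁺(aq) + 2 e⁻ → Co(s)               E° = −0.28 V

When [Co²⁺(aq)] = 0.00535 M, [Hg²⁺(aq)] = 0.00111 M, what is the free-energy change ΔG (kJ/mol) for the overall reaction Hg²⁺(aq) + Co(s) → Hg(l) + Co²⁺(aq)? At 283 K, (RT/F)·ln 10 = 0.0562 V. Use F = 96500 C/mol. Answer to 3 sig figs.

E°cell = +0.86 − (−0.28) = +1.14 V; the balanced reaction transfers n = 2 electrons.
The reaction quotient is [Co²⁺(aq)] / [Hg²⁺(aq)] = 4.82; by Nernst, E = +1.14 − (0.0562/2)(0.683) = +1.1208 V.
Finally ΔG = −nFE = −(2)(96500 C/mol)(+1.1208 V) = −216 kJ/mol.

−216 kJ/mol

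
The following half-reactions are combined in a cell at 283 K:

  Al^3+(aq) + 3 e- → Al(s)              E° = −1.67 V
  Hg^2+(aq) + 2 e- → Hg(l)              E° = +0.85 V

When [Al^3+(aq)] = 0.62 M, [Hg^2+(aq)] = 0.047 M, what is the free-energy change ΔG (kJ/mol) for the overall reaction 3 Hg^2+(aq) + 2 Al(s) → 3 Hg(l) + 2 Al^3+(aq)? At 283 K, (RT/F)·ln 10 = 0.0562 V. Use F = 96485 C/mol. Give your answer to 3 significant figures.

E°cell = +0.85 − (−1.67) = +2.52 V; the balanced reaction transfers n = 6 electrons.
Q = [Al^3+(aq)]^2 / [Hg^2+(aq)]^3 = 3.7×10^3, so log Q = 3.568 and E = +2.52 − (0.0562/6)(3.568) = +2.4866 V.
Finally ΔG = −nFE = −(6)(96485 C/mol)(+2.4866 V) = −1440 kJ/mol.

−1440 kJ/mol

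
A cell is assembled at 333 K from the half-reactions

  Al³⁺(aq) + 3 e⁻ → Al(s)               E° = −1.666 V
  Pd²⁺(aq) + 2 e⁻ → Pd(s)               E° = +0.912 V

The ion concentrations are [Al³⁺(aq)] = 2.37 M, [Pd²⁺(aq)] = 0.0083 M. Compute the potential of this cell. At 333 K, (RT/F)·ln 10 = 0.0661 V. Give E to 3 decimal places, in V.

The Pd²⁺/Pd couple has the more positive E°, so it is the cathode; Al³⁺/Al is the anode.
E°cell = E°cat − E°an = +0.912 − (−1.666) = +2.578 V; n = 6.
Balancing gives 3 Pd²⁺(aq) + 2 Al(s) → 3 Pd(s) + 2 Al³⁺(aq); hence Q = [Al³⁺(aq)]^2 / [Pd²⁺(aq)]^3 = 9.82×10^6 (log Q = 6.992).
Applying E = E° − (RT ln10/nF)·log Q gives +2.578 − (0.0661/6)(6.992) = +2.501 V.

+2.501 V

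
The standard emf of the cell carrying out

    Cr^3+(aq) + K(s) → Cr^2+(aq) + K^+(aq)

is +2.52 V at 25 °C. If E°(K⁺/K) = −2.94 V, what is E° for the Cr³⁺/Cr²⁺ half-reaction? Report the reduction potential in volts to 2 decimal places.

−0.42 V

In the reaction as written the Cr³⁺/Cr²⁺ couple is reduced (cathode) and K⁺/K is oxidized (anode), so E°cell = E°(Cr³⁺/Cr²⁺) − E°(K⁺/K).
E°(Cr³⁺/Cr²⁺) = E°cell + E°(anode) = +2.52 + (−2.94) = −0.42 V.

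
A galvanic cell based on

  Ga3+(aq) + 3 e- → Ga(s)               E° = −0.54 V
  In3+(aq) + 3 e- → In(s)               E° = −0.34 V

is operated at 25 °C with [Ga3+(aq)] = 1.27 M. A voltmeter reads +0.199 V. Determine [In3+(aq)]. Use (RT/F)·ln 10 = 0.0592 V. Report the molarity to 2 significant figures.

The In³⁺/In couple has the larger reduction potential, so it is the cathode: E°cell = −0.34 − (−0.54) = +0.20 V and n = 3.
From the Nernst equation, log Q = n(E° − E)/0.0592 = 3·(+0.20 − (+0.199))/0.0592 = 0.051.
For In3+(aq) + Ga(s) → In(s) + Ga3+(aq), the reaction quotient is Q = [Ga3+(aq)] / [In3+(aq)].
Substituting the known concentrations and solving, log [In3+(aq)] = 0.053 and [In3+(aq)] = 1.1 M.

1.1 M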